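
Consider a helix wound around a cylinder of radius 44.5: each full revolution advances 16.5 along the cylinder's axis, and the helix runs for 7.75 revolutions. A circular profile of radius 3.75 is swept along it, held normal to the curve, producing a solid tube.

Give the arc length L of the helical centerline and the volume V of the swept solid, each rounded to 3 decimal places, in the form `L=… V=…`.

2πR = 2π·44.5 = 279.601746
per-turn = √(279.601746² + 16.5²) = √(78177.1365 + 272.25) = √78449.3865 = 280.088176
L = 7.75 × 280.088176 = 2170.683366
V = π·3.75² × L = 44.178647 × 2170.683366 = 95897.853493

L=2170.683 V=95897.853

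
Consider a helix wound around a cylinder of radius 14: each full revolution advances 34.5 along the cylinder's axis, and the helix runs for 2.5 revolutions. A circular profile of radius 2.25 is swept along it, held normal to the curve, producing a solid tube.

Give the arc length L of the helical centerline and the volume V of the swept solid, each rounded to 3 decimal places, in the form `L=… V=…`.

2πR = 2π·14 = 87.964594
per-turn = √(87.964594² + 34.5²) = √(7737.7699 + 1190.25) = √8928.0199 = 94.488200
L = 2.5 × 94.488200 = 236.220499
V = π·2.25² × L = 15.904313 × 236.220499 = 3756.924705

L=236.220 V=3756.925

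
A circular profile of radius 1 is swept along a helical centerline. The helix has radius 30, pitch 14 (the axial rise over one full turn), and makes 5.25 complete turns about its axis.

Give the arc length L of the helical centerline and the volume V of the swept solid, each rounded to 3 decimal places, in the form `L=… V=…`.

2πR = 2π·30 = 188.495559
per-turn = √(188.495559² + 14²) = √(35530.5758 + 196) = √35726.5758 = 189.014750
L = 5.25 × 189.014750 = 992.327439
V = π·1² × L = 3.141593 × 992.327439 = 3117.488593

L=992.327 V=3117.489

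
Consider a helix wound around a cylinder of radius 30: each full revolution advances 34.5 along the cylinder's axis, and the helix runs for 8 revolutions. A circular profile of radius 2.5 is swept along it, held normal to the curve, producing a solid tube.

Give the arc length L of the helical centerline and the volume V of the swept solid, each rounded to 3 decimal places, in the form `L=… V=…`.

2πR = 2π·30 = 188.495559
per-turn = √(188.495559² + 34.5²) = √(35530.5758 + 1190.25) = √36720.8258 = 191.626788
L = 8 × 191.626788 = 1533.014303
V = π·2.5² × L = 19.634954 × 1533.014303 = 30100.665456

L=1533.014 V=30100.665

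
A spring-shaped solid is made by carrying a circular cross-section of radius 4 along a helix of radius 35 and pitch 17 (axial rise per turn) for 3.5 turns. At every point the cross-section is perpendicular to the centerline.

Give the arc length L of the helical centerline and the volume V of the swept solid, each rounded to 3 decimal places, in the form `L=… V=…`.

L=771.987 V=38804.277

2πR = 2π·35 = 219.911486
per-turn = √(219.911486² + 17²) = √(48361.0616 + 289) = √48650.0616 = 220.567590
L = 3.5 × 220.567590 = 771.986563
V = π·4² × L = 50.265482 × 771.986563 = 38804.277063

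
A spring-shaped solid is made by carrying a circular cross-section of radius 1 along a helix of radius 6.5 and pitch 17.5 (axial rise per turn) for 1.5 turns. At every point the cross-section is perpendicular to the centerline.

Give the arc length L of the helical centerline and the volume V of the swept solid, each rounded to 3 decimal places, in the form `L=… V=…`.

L=66.648 V=209.381

2πR = 2π·6.5 = 40.840704
per-turn = √(40.840704² + 17.5²) = √(1667.9631 + 306.25) = √1974.2131 = 44.432118
L = 1.5 × 44.432118 = 66.648178
V = π·1² × L = 3.141593 × 66.648178 = 209.381425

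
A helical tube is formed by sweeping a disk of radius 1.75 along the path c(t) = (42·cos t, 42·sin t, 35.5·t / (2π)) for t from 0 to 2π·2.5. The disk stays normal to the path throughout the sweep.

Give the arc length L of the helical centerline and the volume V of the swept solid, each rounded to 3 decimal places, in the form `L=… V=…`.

L=665.677 V=6404.565

2πR = 2π·42 = 263.893783
per-turn = √(263.893783² + 35.5²) = √(69639.9287 + 1260.25) = √70900.1787 = 266.270875
L = 2.5 × 266.270875 = 665.677186
V = π·1.75² × L = 9.621128 × 665.677186 = 6404.565086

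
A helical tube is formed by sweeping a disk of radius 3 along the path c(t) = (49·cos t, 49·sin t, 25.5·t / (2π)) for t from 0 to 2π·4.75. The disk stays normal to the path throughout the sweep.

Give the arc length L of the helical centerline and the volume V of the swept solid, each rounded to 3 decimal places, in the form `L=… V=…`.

2πR = 2π·49 = 307.876080
per-turn = √(307.876080² + 25.5²) = √(94787.6807 + 650.25) = √95437.9307 = 308.930301
L = 4.75 × 308.930301 = 1467.418928
V = π·3² × L = 28.274334 × 1467.418928 = 41490.292720

L=1467.419 V=41490.293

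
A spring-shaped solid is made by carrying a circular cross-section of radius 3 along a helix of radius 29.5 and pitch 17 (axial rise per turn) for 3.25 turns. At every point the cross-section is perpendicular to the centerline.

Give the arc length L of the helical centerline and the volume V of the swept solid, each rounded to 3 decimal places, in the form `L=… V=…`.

L=604.929 V=17103.957

2πR = 2π·29.5 = 185.353967
per-turn = √(185.353967² + 17²) = √(34356.0929 + 289) = √34645.0929 = 186.131923
L = 3.25 × 186.131923 = 604.928751
V = π·3² × L = 28.274334 × 604.928751 = 17103.957485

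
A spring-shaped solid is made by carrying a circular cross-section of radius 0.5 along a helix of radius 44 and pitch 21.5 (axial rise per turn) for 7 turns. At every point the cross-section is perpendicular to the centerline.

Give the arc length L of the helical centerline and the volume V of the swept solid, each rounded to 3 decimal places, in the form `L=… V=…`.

2πR = 2π·44 = 276.460154
per-turn = √(276.460154² + 21.5²) = √(76430.2165 + 462.25) = √76892.4665 = 277.294909
L = 7 × 277.294909 = 1941.064362
V = π·0.5² × L = 0.785398 × 1941.064362 = 1524.508385

L=1941.064 V=1524.508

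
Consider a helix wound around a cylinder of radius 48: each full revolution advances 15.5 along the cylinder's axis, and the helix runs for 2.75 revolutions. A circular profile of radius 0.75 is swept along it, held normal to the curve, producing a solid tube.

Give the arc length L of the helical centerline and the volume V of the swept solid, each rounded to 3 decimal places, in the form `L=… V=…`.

2πR = 2π·48 = 301.592895
per-turn = √(301.592895² + 15.5²) = √(90958.2742 + 240.25) = √91198.5242 = 301.990934
L = 2.75 × 301.990934 = 830.475068
V = π·0.75² × L = 1.767146 × 830.475068 = 1467.570585

L=830.475 V=1467.571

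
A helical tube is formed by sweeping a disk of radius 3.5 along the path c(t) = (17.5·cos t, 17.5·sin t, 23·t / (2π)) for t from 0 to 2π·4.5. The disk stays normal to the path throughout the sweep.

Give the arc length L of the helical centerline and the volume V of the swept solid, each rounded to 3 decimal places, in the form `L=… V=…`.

2πR = 2π·17.5 = 109.955743
per-turn = √(109.955743² + 23²) = √(12090.2654 + 529) = √12619.2654 = 112.335504
L = 4.5 × 112.335504 = 505.509767
V = π·3.5² × L = 38.484510 × 505.509767 = 19454.295673

L=505.510 V=19454.296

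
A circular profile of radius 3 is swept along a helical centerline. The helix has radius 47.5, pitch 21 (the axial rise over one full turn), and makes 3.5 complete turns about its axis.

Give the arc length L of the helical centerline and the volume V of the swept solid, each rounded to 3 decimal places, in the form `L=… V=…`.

2πR = 2π·47.5 = 298.451302
per-turn = √(298.451302² + 21²) = √(89073.1797 + 441) = √89514.1797 = 299.189204
L = 3.5 × 299.189204 = 1047.162214
V = π·3² × L = 28.274334 × 1047.162214 = 29607.814056

L=1047.162 V=29607.814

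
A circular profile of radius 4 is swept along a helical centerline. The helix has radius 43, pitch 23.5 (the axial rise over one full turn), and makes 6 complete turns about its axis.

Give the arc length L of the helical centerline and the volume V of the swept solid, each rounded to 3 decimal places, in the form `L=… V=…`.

2πR = 2π·43 = 270.176968
per-turn = √(270.176968² + 23.5²) = √(72995.5942 + 552.25) = √73547.8442 = 271.197058
L = 6 × 271.197058 = 1627.182347
V = π·4² × L = 50.265482 × 1627.182347 = 81791.105703

L=1627.182 V=81791.106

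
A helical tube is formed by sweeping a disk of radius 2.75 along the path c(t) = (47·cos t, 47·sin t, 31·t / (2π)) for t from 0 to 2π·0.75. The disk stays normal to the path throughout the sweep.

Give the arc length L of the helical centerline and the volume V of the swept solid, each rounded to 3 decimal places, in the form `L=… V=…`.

2πR = 2π·47 = 295.309709
per-turn = √(295.309709² + 31²) = √(87207.8245 + 961) = √88168.8245 = 296.932357
L = 0.75 × 296.932357 = 222.699268
V = π·2.75² × L = 23.758294 × 222.699268 = 5290.954771

L=222.699 V=5290.955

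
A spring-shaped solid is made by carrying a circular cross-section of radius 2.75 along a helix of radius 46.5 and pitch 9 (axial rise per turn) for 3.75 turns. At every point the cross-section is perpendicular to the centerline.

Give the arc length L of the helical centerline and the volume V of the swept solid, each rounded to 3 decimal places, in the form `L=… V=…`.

L=1096.150 V=26042.658

2πR = 2π·46.5 = 292.168117
per-turn = √(292.168117² + 9²) = √(85362.2085 + 81) = √85443.2085 = 292.306703
L = 3.75 × 292.306703 = 1096.150135
V = π·2.75² × L = 23.758294 × 1096.150135 = 26042.657667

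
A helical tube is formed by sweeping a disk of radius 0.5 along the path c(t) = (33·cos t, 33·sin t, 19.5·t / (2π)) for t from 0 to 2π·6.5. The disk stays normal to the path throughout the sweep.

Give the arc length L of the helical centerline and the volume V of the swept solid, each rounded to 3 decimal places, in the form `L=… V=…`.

2πR = 2π·33 = 207.345115
per-turn = √(207.345115² + 19.5²) = √(42991.9968 + 380.25) = √43372.2468 = 208.260046
L = 6.5 × 208.260046 = 1353.690299
V = π·0.5² × L = 0.785398 × 1353.690299 = 1063.185875

L=1353.690 V=1063.186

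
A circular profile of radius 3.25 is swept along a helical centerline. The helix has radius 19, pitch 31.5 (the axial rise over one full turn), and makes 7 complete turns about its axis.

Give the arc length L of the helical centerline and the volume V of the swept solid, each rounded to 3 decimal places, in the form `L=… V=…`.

L=864.265 V=28678.968

2πR = 2π·19 = 119.380521
per-turn = √(119.380521² + 31.5²) = √(14251.7088 + 992.25) = √15243.9588 = 123.466428
L = 7 × 123.466428 = 864.264994
V = π·3.25² × L = 33.183072 × 864.264994 = 28678.967855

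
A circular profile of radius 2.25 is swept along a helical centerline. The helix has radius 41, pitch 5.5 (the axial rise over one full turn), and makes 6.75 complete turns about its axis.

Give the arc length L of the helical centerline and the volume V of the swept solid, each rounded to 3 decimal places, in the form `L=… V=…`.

L=1739.268 V=27661.859

2πR = 2π·41 = 257.610598
per-turn = √(257.610598² + 5.5²) = √(66363.2200 + 30.25) = √66393.4700 = 257.669304
L = 6.75 × 257.669304 = 1739.267799
V = π·2.25² × L = 15.904313 × 1739.267799 = 27661.859133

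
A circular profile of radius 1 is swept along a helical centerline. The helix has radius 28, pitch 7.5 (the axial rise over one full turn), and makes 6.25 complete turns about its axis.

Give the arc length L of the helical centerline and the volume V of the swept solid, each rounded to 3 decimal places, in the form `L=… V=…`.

2πR = 2π·28 = 175.929189
per-turn = √(175.929189² + 7.5²) = √(30951.0794 + 56.25) = √31007.3294 = 176.088981
L = 6.25 × 176.088981 = 1100.556134
V = π·1² × L = 3.141593 × 1100.556134 = 3457.499066

L=1100.556 V=3457.499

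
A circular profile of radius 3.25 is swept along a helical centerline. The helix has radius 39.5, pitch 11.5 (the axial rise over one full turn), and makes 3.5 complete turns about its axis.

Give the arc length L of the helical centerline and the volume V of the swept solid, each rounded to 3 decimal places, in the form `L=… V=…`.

L=869.582 V=28855.415

2πR = 2π·39.5 = 248.185820
per-turn = √(248.185820² + 11.5²) = √(61596.2011 + 132.25) = √61728.4511 = 248.452110
L = 3.5 × 248.452110 = 869.582386
V = π·3.25² × L = 33.183072 × 869.582386 = 28855.415267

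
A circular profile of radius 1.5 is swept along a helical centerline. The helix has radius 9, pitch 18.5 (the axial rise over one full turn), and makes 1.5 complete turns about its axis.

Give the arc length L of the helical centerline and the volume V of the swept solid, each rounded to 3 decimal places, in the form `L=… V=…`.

2πR = 2π·9 = 56.548668
per-turn = √(56.548668² + 18.5²) = √(3197.7518 + 342.25) = √3540.0018 = 59.497914
L = 1.5 × 59.497914 = 89.246872
V = π·1.5² × L = 7.068583 × 89.246872 = 630.848962

L=89.247 V=630.849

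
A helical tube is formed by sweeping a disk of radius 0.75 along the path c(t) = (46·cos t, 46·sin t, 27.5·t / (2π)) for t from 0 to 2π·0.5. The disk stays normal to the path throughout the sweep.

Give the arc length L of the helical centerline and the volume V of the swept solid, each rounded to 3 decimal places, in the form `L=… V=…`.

L=145.166 V=256.529

2πR = 2π·46 = 289.026524
per-turn = √(289.026524² + 27.5²) = √(83536.3317 + 756.25) = √84292.5817 = 290.331847
L = 0.5 × 290.331847 = 145.165924
V = π·0.75² × L = 1.767146 × 145.165924 = 256.529362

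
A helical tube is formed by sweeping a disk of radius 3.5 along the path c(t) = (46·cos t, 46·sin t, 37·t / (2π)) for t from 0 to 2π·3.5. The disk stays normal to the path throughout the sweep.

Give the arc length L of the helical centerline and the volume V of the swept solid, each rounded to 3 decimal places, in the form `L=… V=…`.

L=1019.848 V=39248.358

2πR = 2π·46 = 289.026524
per-turn = √(289.026524² + 37²) = √(83536.3317 + 1369) = √84905.3317 = 291.385195
L = 3.5 × 291.385195 = 1019.848181
V = π·3.5² × L = 38.484510 × 1019.848181 = 39248.357535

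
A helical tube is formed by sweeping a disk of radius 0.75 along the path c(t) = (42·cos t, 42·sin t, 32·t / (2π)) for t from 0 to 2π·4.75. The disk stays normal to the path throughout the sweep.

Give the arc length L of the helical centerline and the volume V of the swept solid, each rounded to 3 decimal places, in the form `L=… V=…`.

2πR = 2π·42 = 263.893783
per-turn = √(263.893783² + 32²) = √(69639.9287 + 1024) = √70663.9287 = 265.826877
L = 4.75 × 265.826877 = 1262.677667
V = π·0.75² × L = 1.767146 × 1262.677667 = 2231.335621

L=1262.678 V=2231.336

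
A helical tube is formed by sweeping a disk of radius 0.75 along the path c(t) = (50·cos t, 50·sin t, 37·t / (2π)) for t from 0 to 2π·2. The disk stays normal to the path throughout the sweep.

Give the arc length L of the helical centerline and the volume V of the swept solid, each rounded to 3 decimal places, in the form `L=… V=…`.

2πR = 2π·50 = 314.159265
per-turn = √(314.159265² + 37²) = √(98696.0440 + 1369) = √100065.0440 = 316.330593
L = 2 × 316.330593 = 632.661186
V = π·0.75² × L = 1.767146 × 632.661186 = 1118.004600

L=632.661 V=1118.005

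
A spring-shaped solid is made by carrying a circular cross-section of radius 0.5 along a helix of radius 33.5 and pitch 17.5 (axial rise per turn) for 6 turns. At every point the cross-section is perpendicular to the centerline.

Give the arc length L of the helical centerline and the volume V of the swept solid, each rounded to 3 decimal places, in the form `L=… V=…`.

2πR = 2π·33.5 = 210.486708
per-turn = √(210.486708² + 17.5²) = √(44304.6542 + 306.25) = √44610.9042 = 211.212936
L = 6 × 211.212936 = 1267.277613
V = π·0.5² × L = 0.785398 × 1267.277613 = 995.317510

L=1267.278 V=995.318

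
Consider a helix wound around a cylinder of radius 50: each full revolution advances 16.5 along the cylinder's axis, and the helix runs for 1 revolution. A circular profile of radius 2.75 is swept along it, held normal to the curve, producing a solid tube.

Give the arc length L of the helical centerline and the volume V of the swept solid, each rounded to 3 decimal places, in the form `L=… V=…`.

L=314.592 V=7474.176

2πR = 2π·50 = 314.159265
per-turn = √(314.159265² + 16.5²) = √(98696.0440 + 272.25) = √98968.2940 = 314.592266
L = 1 × 314.592266 = 314.592266
V = π·2.75² × L = 23.758294 × 314.592266 = 7474.175692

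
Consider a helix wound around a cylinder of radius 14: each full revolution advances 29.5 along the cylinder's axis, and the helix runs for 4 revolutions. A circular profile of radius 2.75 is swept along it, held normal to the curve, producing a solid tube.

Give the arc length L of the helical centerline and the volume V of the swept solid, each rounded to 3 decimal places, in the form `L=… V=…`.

2πR = 2π·14 = 87.964594
per-turn = √(87.964594² + 29.5²) = √(7737.7699 + 870.25) = √8608.0199 = 92.779415
L = 4 × 92.779415 = 371.117660
V = π·2.75² × L = 23.758294 × 371.117660 = 8817.122641

L=371.118 V=8817.123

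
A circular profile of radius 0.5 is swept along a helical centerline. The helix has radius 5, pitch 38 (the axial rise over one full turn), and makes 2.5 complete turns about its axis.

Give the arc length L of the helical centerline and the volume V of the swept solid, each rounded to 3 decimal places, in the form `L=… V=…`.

2πR = 2π·5 = 31.415927
per-turn = √(31.415927² + 38²) = √(986.9604 + 1444) = √2430.9604 = 49.304771
L = 2.5 × 49.304771 = 123.261927
V = π·0.5² × L = 0.785398 × 123.261927 = 96.809691

L=123.262 V=96.810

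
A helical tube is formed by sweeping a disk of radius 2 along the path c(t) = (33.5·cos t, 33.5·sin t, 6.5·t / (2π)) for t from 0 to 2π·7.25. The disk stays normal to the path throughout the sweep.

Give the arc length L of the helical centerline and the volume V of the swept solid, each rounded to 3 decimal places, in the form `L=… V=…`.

2πR = 2π·33.5 = 210.486708
per-turn = √(210.486708² + 6.5²) = √(44304.6542 + 42.25) = √44346.9042 = 210.587047
L = 7.25 × 210.587047 = 1526.756087
V = π·2² × L = 12.566371 × 1526.756087 = 19185.782829

L=1526.756 V=19185.783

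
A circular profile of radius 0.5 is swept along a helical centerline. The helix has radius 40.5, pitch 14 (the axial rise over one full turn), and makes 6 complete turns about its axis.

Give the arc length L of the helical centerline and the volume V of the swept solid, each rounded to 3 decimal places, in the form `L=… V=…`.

L=1529.123 V=1200.970

2πR = 2π·40.5 = 254.469005
per-turn = √(254.469005² + 14²) = √(64754.4745 + 196) = √64950.4745 = 254.853830
L = 6 × 254.853830 = 1529.122978
V = π·0.5² × L = 0.785398 × 1529.122978 = 1200.970378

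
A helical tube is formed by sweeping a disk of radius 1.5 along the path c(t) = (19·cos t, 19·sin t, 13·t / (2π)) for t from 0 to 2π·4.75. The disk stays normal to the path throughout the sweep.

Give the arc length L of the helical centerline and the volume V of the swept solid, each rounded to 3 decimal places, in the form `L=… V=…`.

L=570.410 V=4031.989

2πR = 2π·19 = 119.380521
per-turn = √(119.380521² + 13²) = √(14251.7088 + 169) = √14420.7088 = 120.086255
L = 4.75 × 120.086255 = 570.409714
V = π·1.5² × L = 7.068583 × 570.409714 = 4031.988673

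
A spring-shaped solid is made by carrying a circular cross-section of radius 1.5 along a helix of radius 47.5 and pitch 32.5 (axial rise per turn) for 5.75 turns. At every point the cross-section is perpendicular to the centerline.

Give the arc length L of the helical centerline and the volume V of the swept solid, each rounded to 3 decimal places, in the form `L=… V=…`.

2πR = 2π·47.5 = 298.451302
per-turn = √(298.451302² + 32.5²) = √(89073.1797 + 1056.25) = √90129.4297 = 300.215639
L = 5.75 × 300.215639 = 1726.239923
V = π·1.5² × L = 7.068583 × 1726.239923 = 12202.070983

L=1726.240 V=12202.071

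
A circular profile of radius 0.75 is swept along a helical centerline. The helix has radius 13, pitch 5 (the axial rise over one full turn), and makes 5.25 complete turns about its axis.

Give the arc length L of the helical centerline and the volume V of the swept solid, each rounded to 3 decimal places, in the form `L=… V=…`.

L=429.630 V=759.219

2πR = 2π·13 = 81.681409
per-turn = √(81.681409² + 5²) = √(6671.8526 + 25) = √6696.8526 = 81.834300
L = 5.25 × 81.834300 = 429.630072
V = π·0.75² × L = 1.767146 × 429.630072 = 759.219007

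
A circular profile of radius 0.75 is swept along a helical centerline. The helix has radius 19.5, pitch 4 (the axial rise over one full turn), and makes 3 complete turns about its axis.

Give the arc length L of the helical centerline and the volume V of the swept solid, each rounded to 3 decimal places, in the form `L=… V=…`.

2πR = 2π·19.5 = 122.522113
per-turn = √(122.522113² + 4²) = √(15011.6683 + 16) = √15027.6683 = 122.587390
L = 3 × 122.587390 = 367.762171
V = π·0.75² × L = 1.767146 × 367.762171 = 649.889401

L=367.762 V=649.889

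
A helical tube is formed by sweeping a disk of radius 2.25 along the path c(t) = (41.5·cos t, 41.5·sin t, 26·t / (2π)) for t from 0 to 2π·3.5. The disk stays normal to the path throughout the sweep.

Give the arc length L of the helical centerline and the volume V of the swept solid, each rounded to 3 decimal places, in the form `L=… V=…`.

2πR = 2π·41.5 = 260.752190
per-turn = √(260.752190² + 26²) = √(67991.7047 + 676) = √68667.7047 = 262.045234
L = 3.5 × 262.045234 = 917.158319
V = π·2.25² × L = 15.904313 × 917.158319 = 14586.772807

L=917.158 V=14586.773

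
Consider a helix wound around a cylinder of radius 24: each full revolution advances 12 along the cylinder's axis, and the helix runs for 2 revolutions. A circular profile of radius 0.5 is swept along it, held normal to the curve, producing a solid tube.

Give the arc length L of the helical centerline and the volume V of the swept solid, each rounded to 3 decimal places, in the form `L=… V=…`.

2πR = 2π·24 = 150.796447
per-turn = √(150.796447² + 12²) = √(22739.5685 + 144) = √22883.5685 = 151.273159
L = 2 × 151.273159 = 302.546317
V = π·0.5² × L = 0.785398 × 302.546317 = 237.619322

L=302.546 V=237.619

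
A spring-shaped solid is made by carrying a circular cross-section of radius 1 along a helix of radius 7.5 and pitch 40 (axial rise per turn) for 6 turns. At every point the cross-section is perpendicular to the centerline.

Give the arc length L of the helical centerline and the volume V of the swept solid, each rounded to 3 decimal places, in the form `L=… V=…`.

L=370.869 V=1165.119

2πR = 2π·7.5 = 47.123890
per-turn = √(47.123890² + 40²) = √(2220.6610 + 1600) = √3820.6610 = 61.811496
L = 6 × 61.811496 = 370.868974
V = π·1² × L = 3.141593 × 370.868974 = 1165.119243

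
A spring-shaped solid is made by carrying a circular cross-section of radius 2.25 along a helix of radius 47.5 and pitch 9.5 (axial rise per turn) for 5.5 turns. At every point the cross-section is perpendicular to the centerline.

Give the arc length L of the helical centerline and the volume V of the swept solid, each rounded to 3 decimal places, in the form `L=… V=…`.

2πR = 2π·47.5 = 298.451302
per-turn = √(298.451302² + 9.5²) = √(89073.1797 + 90.25) = √89163.4297 = 298.602461
L = 5.5 × 298.602461 = 1642.313536
V = π·2.25² × L = 15.904313 × 1642.313536 = 26119.868199

L=1642.314 V=26119.868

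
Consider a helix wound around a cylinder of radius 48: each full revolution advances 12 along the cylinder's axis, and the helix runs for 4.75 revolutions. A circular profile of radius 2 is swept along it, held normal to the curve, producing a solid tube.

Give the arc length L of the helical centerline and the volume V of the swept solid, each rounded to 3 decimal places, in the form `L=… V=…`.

2πR = 2π·48 = 301.592895
per-turn = √(301.592895² + 12²) = √(90958.2742 + 144) = √91102.2742 = 301.831533
L = 4.75 × 301.831533 = 1433.699781
V = π·2² × L = 12.566371 × 1433.699781 = 18016.402792

L=1433.700 V=18016.403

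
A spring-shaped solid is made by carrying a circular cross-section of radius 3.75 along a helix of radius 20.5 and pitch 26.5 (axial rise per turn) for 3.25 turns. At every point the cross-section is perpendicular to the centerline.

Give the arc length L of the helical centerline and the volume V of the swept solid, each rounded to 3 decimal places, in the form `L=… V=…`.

2πR = 2π·20.5 = 128.805299
per-turn = √(128.805299² + 26.5²) = √(16590.8050 + 702.25) = √17293.0550 = 131.503061
L = 3.25 × 131.503061 = 427.384948
V = π·3.75² × L = 44.178647 × 427.384948 = 18881.288600

L=427.385 V=18881.289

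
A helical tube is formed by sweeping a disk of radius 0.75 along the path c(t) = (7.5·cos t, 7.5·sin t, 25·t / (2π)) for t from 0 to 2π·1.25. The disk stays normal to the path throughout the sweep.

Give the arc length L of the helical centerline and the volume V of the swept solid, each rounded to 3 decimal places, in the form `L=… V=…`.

2πR = 2π·7.5 = 47.123890
per-turn = √(47.123890² + 25²) = √(2220.6610 + 625) = √2845.6610 = 53.344737
L = 1.25 × 53.344737 = 66.680922
V = π·0.75² × L = 1.767146 × 66.680922 = 117.834915

L=66.681 V=117.835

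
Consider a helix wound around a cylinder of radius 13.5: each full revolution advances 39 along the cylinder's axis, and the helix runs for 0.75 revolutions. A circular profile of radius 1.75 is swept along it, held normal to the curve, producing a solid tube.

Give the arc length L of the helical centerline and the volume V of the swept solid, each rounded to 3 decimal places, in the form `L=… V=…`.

2πR = 2π·13.5 = 84.823002
per-turn = √(84.823002² + 39²) = √(7194.9416 + 1521) = √8715.9416 = 93.359207
L = 0.75 × 93.359207 = 70.019406
V = π·1.75² × L = 9.621128 × 70.019406 = 673.665628

L=70.019 V=673.666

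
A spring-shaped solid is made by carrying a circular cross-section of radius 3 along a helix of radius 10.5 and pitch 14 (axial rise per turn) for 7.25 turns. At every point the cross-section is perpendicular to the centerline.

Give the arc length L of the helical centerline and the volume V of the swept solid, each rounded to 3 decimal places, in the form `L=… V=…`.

L=488.958 V=13824.972

2πR = 2π·10.5 = 65.973446
per-turn = √(65.973446² + 14²) = √(4352.4955 + 196) = √4548.4955 = 67.442535
L = 7.25 × 67.442535 = 488.958379
V = π·3² × L = 28.274334 × 488.958379 = 13824.972476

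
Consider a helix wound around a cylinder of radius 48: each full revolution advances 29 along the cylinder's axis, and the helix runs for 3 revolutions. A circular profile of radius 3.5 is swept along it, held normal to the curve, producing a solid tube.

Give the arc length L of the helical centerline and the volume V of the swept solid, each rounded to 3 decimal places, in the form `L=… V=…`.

2πR = 2π·48 = 301.592895
per-turn = √(301.592895² + 29²) = √(90958.2742 + 841) = √91799.2742 = 302.983950
L = 3 × 302.983950 = 908.951851
V = π·3.5² × L = 38.484510 × 908.951851 = 34980.566605

L=908.952 V=34980.567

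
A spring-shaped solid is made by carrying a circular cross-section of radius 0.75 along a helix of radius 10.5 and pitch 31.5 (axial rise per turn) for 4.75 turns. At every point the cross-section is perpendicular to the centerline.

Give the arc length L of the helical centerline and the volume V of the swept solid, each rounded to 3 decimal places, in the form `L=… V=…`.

L=347.262 V=613.662

2πR = 2π·10.5 = 65.973446
per-turn = √(65.973446² + 31.5²) = √(4352.4955 + 992.25) = √5344.7455 = 73.107767
L = 4.75 × 73.107767 = 347.261891
V = π·0.75² × L = 1.767146 × 347.261891 = 613.662416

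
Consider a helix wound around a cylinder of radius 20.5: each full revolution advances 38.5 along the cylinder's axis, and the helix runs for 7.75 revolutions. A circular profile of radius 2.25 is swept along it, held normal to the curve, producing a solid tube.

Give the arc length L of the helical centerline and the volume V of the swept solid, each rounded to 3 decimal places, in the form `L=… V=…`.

L=1041.879 V=16570.377

2πR = 2π·20.5 = 128.805299
per-turn = √(128.805299² + 38.5²) = √(16590.8050 + 1482.25) = √18073.0550 = 134.436063
L = 7.75 × 134.436063 = 1041.879487
V = π·2.25² × L = 15.904313 × 1041.879487 = 16570.377273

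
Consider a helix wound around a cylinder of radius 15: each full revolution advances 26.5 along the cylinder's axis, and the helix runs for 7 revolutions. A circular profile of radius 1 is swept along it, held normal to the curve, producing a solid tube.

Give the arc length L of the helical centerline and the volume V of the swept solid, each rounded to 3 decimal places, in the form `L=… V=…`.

L=685.317 V=2152.988

2πR = 2π·15 = 94.247780
per-turn = √(94.247780² + 26.5²) = √(8882.6440 + 702.25) = √9584.8940 = 97.902472
L = 7 × 97.902472 = 685.317302
V = π·1² × L = 3.141593 × 685.317302 = 2152.987801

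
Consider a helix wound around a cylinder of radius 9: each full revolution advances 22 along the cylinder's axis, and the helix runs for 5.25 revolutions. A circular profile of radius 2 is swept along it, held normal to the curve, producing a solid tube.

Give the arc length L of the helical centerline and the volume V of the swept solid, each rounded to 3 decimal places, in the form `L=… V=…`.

2πR = 2π·9 = 56.548668
per-turn = √(56.548668² + 22²) = √(3197.7518 + 484) = √3681.7518 = 60.677441
L = 5.25 × 60.677441 = 318.556564
V = π·2² × L = 12.566371 × 318.556564 = 4003.099850

L=318.557 V=4003.100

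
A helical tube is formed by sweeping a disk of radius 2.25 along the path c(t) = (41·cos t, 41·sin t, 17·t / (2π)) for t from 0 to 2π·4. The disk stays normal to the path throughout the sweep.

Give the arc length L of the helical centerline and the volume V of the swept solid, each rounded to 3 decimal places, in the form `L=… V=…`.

2πR = 2π·41 = 257.610598
per-turn = √(257.610598² + 17²) = √(66363.2200 + 289) = √66652.2200 = 258.170912
L = 4 × 258.170912 = 1032.683649
V = π·2.25² × L = 15.904313 × 1032.683649 = 16424.123794

L=1032.684 V=16424.124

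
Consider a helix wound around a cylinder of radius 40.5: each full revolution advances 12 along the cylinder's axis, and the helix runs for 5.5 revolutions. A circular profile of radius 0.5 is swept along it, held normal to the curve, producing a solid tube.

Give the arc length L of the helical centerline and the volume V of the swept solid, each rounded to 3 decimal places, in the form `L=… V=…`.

2πR = 2π·40.5 = 254.469005
per-turn = √(254.469005² + 12²) = √(64754.4745 + 144) = √64898.4745 = 254.751790
L = 5.5 × 254.751790 = 1401.134845
V = π·0.5² × L = 0.785398 × 1401.134845 = 1100.448734

L=1401.135 V=1100.449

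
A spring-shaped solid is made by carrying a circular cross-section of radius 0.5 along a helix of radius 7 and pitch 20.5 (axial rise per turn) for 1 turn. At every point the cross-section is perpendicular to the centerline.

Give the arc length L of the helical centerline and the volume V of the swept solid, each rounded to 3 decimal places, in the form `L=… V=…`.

2πR = 2π·7 = 43.982297
per-turn = √(43.982297² + 20.5²) = √(1934.4425 + 420.25) = √2354.6925 = 48.525173
L = 1 × 48.525173 = 48.525173
V = π·0.5² × L = 0.785398 × 48.525173 = 38.111582

L=48.525 V=38.112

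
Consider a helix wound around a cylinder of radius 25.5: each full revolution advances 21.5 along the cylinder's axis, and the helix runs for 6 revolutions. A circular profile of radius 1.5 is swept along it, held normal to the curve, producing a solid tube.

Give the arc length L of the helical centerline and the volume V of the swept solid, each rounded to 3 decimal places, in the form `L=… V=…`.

L=969.944 V=6856.130

2πR = 2π·25.5 = 160.221225
per-turn = √(160.221225² + 21.5²) = √(25670.8410 + 462.25) = √26133.0910 = 161.657326
L = 6 × 161.657326 = 969.943956
V = π·1.5² × L = 7.068583 × 969.943956 = 6856.129814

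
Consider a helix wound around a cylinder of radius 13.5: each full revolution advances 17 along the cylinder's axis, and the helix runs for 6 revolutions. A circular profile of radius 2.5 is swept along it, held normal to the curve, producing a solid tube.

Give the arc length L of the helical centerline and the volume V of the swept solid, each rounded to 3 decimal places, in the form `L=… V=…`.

L=519.059 V=10191.693

2πR = 2π·13.5 = 84.823002
per-turn = √(84.823002² + 17²) = √(7194.9416 + 289) = √7483.9416 = 86.509778
L = 6 × 86.509778 = 519.058665
V = π·2.5² × L = 19.634954 × 519.058665 = 10191.693058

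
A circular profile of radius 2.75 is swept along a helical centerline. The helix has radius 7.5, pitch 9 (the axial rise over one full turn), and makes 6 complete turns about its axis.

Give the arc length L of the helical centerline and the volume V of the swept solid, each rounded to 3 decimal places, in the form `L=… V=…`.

2πR = 2π·7.5 = 47.123890
per-turn = √(47.123890² + 9²) = √(2220.6610 + 81) = √2301.6610 = 47.975629
L = 6 × 47.975629 = 287.853775
V = π·2.75² × L = 23.758294 × 287.853775 = 6838.914737

L=287.854 V=6838.915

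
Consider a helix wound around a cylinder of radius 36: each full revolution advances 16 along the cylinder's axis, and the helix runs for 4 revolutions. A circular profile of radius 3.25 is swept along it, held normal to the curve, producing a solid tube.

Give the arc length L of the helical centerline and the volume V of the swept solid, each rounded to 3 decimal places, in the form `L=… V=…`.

2πR = 2π·36 = 226.194671
per-turn = √(226.194671² + 16²) = √(51164.0292 + 256) = √51420.0292 = 226.759849
L = 4 × 226.759849 = 907.039397
V = π·3.25² × L = 33.183072 × 907.039397 = 30098.353979

L=907.039 V=30098.354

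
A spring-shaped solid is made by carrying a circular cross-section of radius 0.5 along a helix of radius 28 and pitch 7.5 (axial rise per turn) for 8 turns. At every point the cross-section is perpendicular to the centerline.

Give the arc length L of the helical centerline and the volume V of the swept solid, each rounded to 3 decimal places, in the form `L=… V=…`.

2πR = 2π·28 = 175.929189
per-turn = √(175.929189² + 7.5²) = √(30951.0794 + 56.25) = √31007.3294 = 176.088981
L = 8 × 176.088981 = 1408.711852
V = π·0.5² × L = 0.785398 × 1408.711852 = 1106.399701

L=1408.712 V=1106.400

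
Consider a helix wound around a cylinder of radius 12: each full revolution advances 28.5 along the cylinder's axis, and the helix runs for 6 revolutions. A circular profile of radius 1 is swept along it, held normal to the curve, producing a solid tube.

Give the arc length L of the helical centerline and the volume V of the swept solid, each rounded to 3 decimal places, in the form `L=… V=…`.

2πR = 2π·12 = 75.398224
per-turn = √(75.398224² + 28.5²) = √(5684.8921 + 812.25) = √6497.1421 = 80.604852
L = 6 × 80.604852 = 483.629111
V = π·1² × L = 3.141593 × 483.629111 = 1519.365662

L=483.629 V=1519.366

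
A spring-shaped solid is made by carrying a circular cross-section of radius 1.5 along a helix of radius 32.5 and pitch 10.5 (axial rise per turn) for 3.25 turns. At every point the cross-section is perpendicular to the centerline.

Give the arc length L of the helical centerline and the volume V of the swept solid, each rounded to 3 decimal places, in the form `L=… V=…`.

L=664.538 V=4697.344

2πR = 2π·32.5 = 204.203522
per-turn = √(204.203522² + 10.5²) = √(41699.0786 + 110.25) = √41809.3286 = 204.473296
L = 3.25 × 204.473296 = 664.538211
V = π·1.5² × L = 7.068583 × 664.538211 = 4697.343811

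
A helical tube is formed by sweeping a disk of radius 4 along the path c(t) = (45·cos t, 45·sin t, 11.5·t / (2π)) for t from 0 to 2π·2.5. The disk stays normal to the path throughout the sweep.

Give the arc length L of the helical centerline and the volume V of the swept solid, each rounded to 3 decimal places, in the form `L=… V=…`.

2πR = 2π·45 = 282.743339
per-turn = √(282.743339² + 11.5²) = √(79943.7956 + 132.25) = √80076.0456 = 282.977112
L = 2.5 × 282.977112 = 707.442779
V = π·4² × L = 50.265482 × 707.442779 = 35559.952588

L=707.443 V=35559.953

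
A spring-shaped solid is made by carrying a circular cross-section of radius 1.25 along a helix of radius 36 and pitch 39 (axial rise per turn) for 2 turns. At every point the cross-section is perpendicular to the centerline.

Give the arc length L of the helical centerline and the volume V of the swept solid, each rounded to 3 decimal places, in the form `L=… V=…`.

2πR = 2π·36 = 226.194671
per-turn = √(226.194671² + 39²) = √(51164.0292 + 1521) = √52685.0292 = 229.532196
L = 2 × 229.532196 = 459.064393
V = π·1.25² × L = 4.908739 × 459.064393 = 2253.427069

L=459.064 V=2253.427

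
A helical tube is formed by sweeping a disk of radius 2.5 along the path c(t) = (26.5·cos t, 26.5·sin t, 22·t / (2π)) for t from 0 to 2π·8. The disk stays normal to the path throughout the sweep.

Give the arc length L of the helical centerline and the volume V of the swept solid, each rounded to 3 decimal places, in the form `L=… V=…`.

L=1343.612 V=26381.766

2πR = 2π·26.5 = 166.504411
per-turn = √(166.504411² + 22²) = √(27723.7188 + 484) = √28207.7188 = 167.951537
L = 8 × 167.951537 = 1343.612296
V = π·2.5² × L = 19.634954 × 1343.612296 = 26381.765731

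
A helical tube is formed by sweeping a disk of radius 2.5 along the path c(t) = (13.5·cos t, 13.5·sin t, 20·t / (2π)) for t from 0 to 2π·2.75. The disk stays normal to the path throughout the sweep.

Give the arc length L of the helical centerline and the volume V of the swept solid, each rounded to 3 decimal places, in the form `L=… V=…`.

2πR = 2π·13.5 = 84.823002
per-turn = √(84.823002² + 20²) = √(7194.9416 + 400) = √7594.9416 = 87.148962
L = 2.75 × 87.148962 = 239.659646
V = π·2.5² × L = 19.634954 × 239.659646 = 4705.706145

L=239.660 V=4705.706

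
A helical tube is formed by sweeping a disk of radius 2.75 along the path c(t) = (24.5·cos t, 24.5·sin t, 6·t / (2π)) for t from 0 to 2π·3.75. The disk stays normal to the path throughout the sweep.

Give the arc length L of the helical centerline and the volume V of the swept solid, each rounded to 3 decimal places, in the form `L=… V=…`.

2πR = 2π·24.5 = 153.938040
per-turn = √(153.938040² + 6²) = √(23696.9202 + 36) = √23732.9202 = 154.054926
L = 3.75 × 154.054926 = 577.705972
V = π·2.75² × L = 23.758294 × 577.705972 = 13725.308579

L=577.706 V=13725.309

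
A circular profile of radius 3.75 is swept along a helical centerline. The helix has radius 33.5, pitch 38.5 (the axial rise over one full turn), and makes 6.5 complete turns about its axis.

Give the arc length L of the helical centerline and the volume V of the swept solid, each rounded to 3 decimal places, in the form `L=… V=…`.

L=1390.862 V=61446.395

2πR = 2π·33.5 = 210.486708
per-turn = √(210.486708² + 38.5²) = √(44304.6542 + 1482.25) = √45786.9042 = 213.978747
L = 6.5 × 213.978747 = 1390.861855
V = π·3.75² × L = 44.178647 × 1390.861855 = 61446.394503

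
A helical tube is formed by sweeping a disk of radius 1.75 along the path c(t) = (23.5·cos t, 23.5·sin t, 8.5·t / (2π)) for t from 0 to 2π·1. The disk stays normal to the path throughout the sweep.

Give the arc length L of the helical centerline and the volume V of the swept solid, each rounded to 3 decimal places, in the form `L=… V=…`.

2πR = 2π·23.5 = 147.654855
per-turn = √(147.654855² + 8.5²) = √(21801.9561 + 72.25) = √21874.2061 = 147.899311
L = 1 × 147.899311 = 147.899311
V = π·1.75² × L = 9.621128 × 147.899311 = 1422.958126

L=147.899 V=1422.958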